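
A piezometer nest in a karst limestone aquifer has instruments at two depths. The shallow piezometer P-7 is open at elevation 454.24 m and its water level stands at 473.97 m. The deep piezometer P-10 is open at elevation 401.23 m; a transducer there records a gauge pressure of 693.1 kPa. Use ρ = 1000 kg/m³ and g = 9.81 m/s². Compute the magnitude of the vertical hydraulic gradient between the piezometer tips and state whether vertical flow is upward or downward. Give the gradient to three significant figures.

|i_v| ≈ 0.0394; vertical flow is downward

Total head at P-7: h = 473.97 m (water level in the standpipe).
Pressure head at P-10: ψ = P/(ρg) = 693.1×1000 / (1000 × 9.81) = 70.65 m.
Total head at P-10: h = z + ψ = 401.23 + 70.65 = 471.88 m.
Δh = h(P-7) − h(P-10) = 473.97 − 471.88 = 2.09 m.
Vertical separation Δz = 454.24 − 401.23 = 53.01 m.
|i_v| = |Δh| / Δz = 2.09 / 53.01 = 0.0394.
Head is higher in the shallow piezometer, so vertical flow is downward (recharge condition).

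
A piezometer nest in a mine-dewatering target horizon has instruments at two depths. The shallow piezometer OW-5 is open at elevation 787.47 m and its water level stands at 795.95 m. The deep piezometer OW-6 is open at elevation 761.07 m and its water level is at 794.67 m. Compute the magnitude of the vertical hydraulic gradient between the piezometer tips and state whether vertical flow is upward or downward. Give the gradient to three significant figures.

|i_v| ≈ 0.0485; vertical flow is downward

Total head at OW-5: h = 795.95 m (water level in the standpipe).
Total head at OW-6: h = 794.67 m.
Δh = h(OW-5) − h(OW-6) = 795.95 − 794.67 = 1.28 m.
Vertical separation Δz = 787.47 − 761.07 = 26.40 m.
|i_v| = |Δh| / Δz = 1.28 / 26.40 = 0.0485.
Head is higher in the shallow piezometer, so vertical flow is downward (recharge condition).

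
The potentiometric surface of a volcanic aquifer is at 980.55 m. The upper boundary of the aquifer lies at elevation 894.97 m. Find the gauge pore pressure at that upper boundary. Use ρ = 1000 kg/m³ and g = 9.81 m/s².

Pressure head at the aquifer top: ψ = h − z = 980.55 − 894.97 = 85.58 m.
P = ρgψ = 1000 × 9.81 × 85.58 = 839540 Pa ≈ 840 kPa.

P ≈ 840 kPa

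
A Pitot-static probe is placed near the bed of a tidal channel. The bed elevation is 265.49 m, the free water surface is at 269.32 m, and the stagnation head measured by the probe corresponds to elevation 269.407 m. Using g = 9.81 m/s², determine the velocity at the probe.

v ≈ 1.31 m/s

Near the bed, under hydrostatic conditions, the piezometric head (z + ψ) equals the free-surface elevation, 269.32 m.
Velocity head = total − piezometric = 269.407 − 269.32 = 0.087 m.
v = √(2g·h_v) = √(2 × 9.81 × 0.087) = 1.31 m/s.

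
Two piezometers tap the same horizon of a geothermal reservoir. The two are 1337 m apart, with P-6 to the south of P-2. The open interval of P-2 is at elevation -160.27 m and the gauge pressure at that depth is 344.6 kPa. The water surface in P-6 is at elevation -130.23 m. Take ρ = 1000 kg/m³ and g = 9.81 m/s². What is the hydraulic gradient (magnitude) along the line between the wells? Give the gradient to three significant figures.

i ≈ 0.00381

Pressure head at P-2: ψ = P/(ρg) = 344.6×1000 / (1000 × 9.81) = 35.13 m.
Total head at P-2: h = z + ψ = -160.27 + 35.13 = -125.14 m.
Total head at P-6: h = -130.23 m (water level in the piezometer is the total head).
Head difference: h(P-2) − h(P-6) = -125.14 − (-130.23) = 5.09 m.
Hydraulic gradient: i = |Δh| / L = 5.09 / 1337 = 0.00381.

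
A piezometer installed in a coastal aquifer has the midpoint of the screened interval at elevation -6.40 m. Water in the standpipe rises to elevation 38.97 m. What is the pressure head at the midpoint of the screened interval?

ψ ≈ 45.37 m

Total head h = 38.97 m (the water-surface elevation in the piezometer).
Pressure head ψ = h − z = 38.97 − (-6.40) = 45.37 m.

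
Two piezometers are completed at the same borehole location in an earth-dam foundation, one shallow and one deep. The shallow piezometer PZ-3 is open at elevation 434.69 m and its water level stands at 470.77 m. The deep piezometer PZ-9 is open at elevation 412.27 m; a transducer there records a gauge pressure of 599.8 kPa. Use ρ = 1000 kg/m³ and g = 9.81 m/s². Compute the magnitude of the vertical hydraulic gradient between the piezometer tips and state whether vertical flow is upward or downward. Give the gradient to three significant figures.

Total head at PZ-3: h = 470.77 m (water level in the standpipe).
Pressure head at PZ-9: ψ = P/(ρg) = 599.8×1000 / (1000 × 9.81) = 61.14 m.
Total head at PZ-9: h = z + ψ = 412.27 + 61.14 = 473.41 m.
Δh = h(PZ-3) − h(PZ-9) = 470.77 − 473.41 = -2.64 m.
Vertical separation Δz = 434.69 − 412.27 = 22.42 m.
|i_v| = |Δh| / Δz = 2.64 / 22.42 = 0.118.
Head is higher in the deep piezometer, so vertical flow is upward (discharge condition).

|i_v| ≈ 0.118; vertical flow is upward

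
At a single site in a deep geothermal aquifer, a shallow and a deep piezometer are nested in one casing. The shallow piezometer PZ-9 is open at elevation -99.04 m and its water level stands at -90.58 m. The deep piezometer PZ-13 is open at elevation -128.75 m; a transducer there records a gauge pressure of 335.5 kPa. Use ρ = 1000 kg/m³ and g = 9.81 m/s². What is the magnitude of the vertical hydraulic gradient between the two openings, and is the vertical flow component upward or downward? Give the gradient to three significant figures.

|i_v| ≈ 0.134; vertical flow is downward

Total head at PZ-9: h = -90.58 m (water level in the standpipe).
Pressure head at PZ-13: ψ = P/(ρg) = 335.5×1000 / (1000 × 9.81) = 34.20 m.
Total head at PZ-13: h = z + ψ = -128.75 + 34.20 = -94.55 m.
Δh = h(PZ-9) − h(PZ-13) = -90.58 − (-94.55) = 3.97 m.
Vertical separation Δz = -99.04 − (-128.75) = 29.71 m.
|i_v| = |Δh| / Δz = 3.97 / 29.71 = 0.134.
Head is higher in the shallow piezometer, so vertical flow is downward (recharge condition).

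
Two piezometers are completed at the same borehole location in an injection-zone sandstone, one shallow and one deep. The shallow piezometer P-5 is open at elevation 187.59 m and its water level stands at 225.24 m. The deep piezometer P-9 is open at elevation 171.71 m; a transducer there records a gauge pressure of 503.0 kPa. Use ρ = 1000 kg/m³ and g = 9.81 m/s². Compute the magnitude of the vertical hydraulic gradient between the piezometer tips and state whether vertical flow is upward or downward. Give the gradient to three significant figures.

Total head at P-5: h = 225.24 m (water level in the standpipe).
Pressure head at P-9: ψ = P/(ρg) = 503.0×1000 / (1000 × 9.81) = 51.27 m.
Total head at P-9: h = z + ψ = 171.71 + 51.27 = 222.98 m.
Δh = h(P-5) − h(P-9) = 225.24 − 222.98 = 2.26 m.
Vertical separation Δz = 187.59 − 171.71 = 15.88 m.
|i_v| = |Δh| / Δz = 2.26 / 15.88 = 0.142.
Head is higher in the shallow piezometer, so vertical flow is downward (recharge condition).

|i_v| ≈ 0.142; vertical flow is downward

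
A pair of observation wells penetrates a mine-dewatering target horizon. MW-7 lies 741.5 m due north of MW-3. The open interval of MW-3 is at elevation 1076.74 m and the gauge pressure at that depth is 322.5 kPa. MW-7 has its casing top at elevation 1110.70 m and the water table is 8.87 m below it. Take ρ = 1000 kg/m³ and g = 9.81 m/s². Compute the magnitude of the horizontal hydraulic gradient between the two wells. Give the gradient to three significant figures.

i ≈ 0.0105

Pressure head at MW-3: ψ = P/(ρg) = 322.5×1000 / (1000 × 9.81) = 32.87 m.
Total head at MW-3: h = z + ψ = 1076.74 + 32.87 = 1109.61 m.
Total head at MW-7: h = 1110.70 − 8.87 = 1101.83 m.
Head difference: h(MW-3) − h(MW-7) = 1109.61 − 1101.83 = 7.78 m.
Hydraulic gradient: i = |Δh| / L = 7.78 / 741.5 = 0.0105.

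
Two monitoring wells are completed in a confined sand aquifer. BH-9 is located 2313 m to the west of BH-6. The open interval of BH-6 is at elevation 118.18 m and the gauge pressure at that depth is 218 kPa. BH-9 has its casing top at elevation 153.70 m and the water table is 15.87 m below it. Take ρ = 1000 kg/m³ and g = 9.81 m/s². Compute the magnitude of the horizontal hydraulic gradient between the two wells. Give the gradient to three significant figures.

Pressure head at BH-6: ψ = P/(ρg) = 218×1000 / (1000 × 9.81) = 22.22 m.
Total head at BH-6: h = z + ψ = 118.18 + 22.22 = 140.40 m.
Total head at BH-9: h = 153.70 − 15.87 = 137.83 m.
Head difference: h(BH-6) − h(BH-9) = 140.40 − 137.83 = 2.57 m.
Hydraulic gradient: i = |Δh| / L = 2.57 / 2313 = 0.00111.

i ≈ 0.00111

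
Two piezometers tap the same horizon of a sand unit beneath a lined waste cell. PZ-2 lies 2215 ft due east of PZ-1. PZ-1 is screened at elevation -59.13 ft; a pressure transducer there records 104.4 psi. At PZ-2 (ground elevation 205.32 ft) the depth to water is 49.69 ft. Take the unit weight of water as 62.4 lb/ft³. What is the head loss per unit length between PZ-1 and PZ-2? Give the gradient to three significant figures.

Pressure head at PZ-1: ψ = 144·P/γ = 144 × 104.4 / 62.4 = 240.92 ft.
Total head at PZ-1: h = z + ψ = -59.13 + 240.92 = 181.79 ft.
Total head at PZ-2: h = 205.32 − 49.69 = 155.63 ft.
Head difference: h(PZ-1) − h(PZ-2) = 181.79 − 155.63 = 26.16 ft.
Hydraulic gradient: i = |Δh| / L = 26.16 / 2215 = 0.0118.

i ≈ 0.0118 ft/ft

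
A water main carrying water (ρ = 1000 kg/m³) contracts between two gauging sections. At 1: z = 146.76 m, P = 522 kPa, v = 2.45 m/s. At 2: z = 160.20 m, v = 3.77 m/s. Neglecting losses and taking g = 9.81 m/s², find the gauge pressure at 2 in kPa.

Pressure head at 1: ψ₁ = P₁/(ρg) = 522×1000 / (1000 × 9.81) = 53.21 m.
Velocity heads: v₁²/2g = 2.45²/19.62 = 0.306 m; v₂²/2g = 3.77²/19.62 = 0.724 m.
Total head H = z₁ + ψ₁ + v₁²/2g = 146.76 + 53.21 + 0.306 = 200.28 m.
ψ₂ = H − z₂ − v₂²/2g = 200.28 − 160.20 − 0.724 = 39.36 m.
P₂ = ρgψ₂ = 1000 × 9.81 × 39.36 ≈ 386 kPa.

P₂ ≈ 386 kPa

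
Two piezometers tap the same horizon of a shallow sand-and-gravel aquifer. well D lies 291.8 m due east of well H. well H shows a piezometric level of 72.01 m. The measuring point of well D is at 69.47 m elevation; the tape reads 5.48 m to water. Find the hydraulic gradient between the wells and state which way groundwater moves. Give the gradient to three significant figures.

Total head at well H: h = 72.01 m (water level in the piezometer is the total head).
Total head at well D: h = 69.47 − 5.48 = 63.99 m.
Head difference: h(well H) − h(well D) = 72.01 − 63.99 = 8.02 m.
Hydraulic gradient: i = |Δh| / L = 8.02 / 291.8 = 0.0275.
Flow is from higher to lower head: from well H toward well D, i.e. toward the east.

i ≈ 0.0275; groundwater flows toward the east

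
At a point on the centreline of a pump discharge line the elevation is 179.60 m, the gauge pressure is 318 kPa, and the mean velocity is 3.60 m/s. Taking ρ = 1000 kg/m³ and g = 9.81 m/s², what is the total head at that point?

Pressure head ψ = P/(ρg) = 318×1000 / (1000 × 9.81) = 32.42 m.
Velocity head = v²/(2g) = 3.60² / (2 × 9.81) = 0.661 m.
h = z + ψ + v²/(2g) = 179.60 + 32.42 + 0.661 = 212.68 m.

h ≈ 212.68 m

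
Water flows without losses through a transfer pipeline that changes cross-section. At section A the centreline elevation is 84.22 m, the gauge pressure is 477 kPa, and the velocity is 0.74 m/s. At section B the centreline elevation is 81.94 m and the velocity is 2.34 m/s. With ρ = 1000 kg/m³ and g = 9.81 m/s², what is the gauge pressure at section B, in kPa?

P₂ ≈ 497 kPa

Pressure head at A: ψ₁ = P₁/(ρg) = 477×1000 / (1000 × 9.81) = 48.62 m.
Velocity heads: v₁²/2g = 0.74²/19.62 = 0.028 m; v₂²/2g = 2.34²/19.62 = 0.279 m.
Total head H = z₁ + ψ₁ + v₁²/2g = 84.22 + 48.62 + 0.028 = 132.87 m.
ψ₂ = H − z₂ − v₂²/2g = 132.87 − 81.94 − 0.279 = 50.65 m.
P₂ = ρgψ₂ = 1000 × 9.81 × 50.65 ≈ 497 kPa.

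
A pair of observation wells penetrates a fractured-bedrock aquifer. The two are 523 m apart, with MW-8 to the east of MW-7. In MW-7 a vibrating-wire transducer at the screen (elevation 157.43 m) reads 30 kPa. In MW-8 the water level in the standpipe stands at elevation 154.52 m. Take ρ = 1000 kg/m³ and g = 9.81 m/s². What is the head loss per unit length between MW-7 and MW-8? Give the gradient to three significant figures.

i ≈ 0.0114 m/m

Pressure head at MW-7: ψ = P/(ρg) = 30×1000 / (1000 × 9.81) = 3.06 m.
Total head at MW-7: h = z + ψ = 157.43 + 3.06 = 160.49 m.
Total head at MW-8: h = 154.52 m (water level in the piezometer is the total head).
Head difference: h(MW-7) − h(MW-8) = 160.49 − 154.52 = 5.97 m.
Hydraulic gradient: i = |Δh| / L = 5.97 / 523 = 0.0114.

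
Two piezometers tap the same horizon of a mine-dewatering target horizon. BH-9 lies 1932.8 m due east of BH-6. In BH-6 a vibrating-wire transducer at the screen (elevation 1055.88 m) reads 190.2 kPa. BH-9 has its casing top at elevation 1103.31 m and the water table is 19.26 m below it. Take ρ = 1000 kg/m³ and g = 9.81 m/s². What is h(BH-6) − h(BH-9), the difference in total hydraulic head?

Δh ≈ -8.78 m

Pressure head at BH-6: ψ = P/(ρg) = 190.2×1000 / (1000 × 9.81) = 19.39 m.
Total head at BH-6: h = z + ψ = 1055.88 + 19.39 = 1075.27 m.
Total head at BH-9: h = 1103.31 − 19.26 = 1084.05 m.
Head difference: h(BH-6) − h(BH-9) = 1075.27 − 1084.05 = -8.78 m.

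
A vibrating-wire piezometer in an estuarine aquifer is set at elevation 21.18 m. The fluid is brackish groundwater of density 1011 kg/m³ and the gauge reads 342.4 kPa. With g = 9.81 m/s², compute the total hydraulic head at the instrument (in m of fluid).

h ≈ 55.70 m

ψ = P/(ρg) = 342.4×1000 / (1011 × 9.81) = 34.52 m.
h = z + ψ = 21.18 + 34.52 = 55.70 m.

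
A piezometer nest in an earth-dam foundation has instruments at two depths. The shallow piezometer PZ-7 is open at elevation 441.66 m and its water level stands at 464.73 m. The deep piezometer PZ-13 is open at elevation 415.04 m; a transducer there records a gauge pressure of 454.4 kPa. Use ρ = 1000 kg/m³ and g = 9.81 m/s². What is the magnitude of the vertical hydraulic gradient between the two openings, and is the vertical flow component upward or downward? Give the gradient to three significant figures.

|i_v| ≈ 0.127; vertical flow is downward

Total head at PZ-7: h = 464.73 m (water level in the standpipe).
Pressure head at PZ-13: ψ = P/(ρg) = 454.4×1000 / (1000 × 9.81) = 46.32 m.
Total head at PZ-13: h = z + ψ = 415.04 + 46.32 = 461.36 m.
Δh = h(PZ-7) − h(PZ-13) = 464.73 − 461.36 = 3.37 m.
Vertical separation Δz = 441.66 − 415.04 = 26.62 m.
|i_v| = |Δh| / Δz = 3.37 / 26.62 = 0.127.
Head is higher in the shallow piezometer, so vertical flow is downward (recharge condition).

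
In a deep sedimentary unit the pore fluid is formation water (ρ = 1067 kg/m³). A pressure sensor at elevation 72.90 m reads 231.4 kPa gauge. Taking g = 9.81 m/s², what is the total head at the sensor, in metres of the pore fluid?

ψ = P/(ρg) = 231.4×1000 / (1067 × 9.81) = 22.11 m.
h = z + ψ = 72.90 + 22.11 = 95.01 m.

h ≈ 95.01 m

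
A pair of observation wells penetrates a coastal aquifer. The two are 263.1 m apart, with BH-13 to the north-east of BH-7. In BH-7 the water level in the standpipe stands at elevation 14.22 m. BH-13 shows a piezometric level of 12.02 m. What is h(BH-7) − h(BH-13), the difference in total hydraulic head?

Total head at BH-7: h = 14.22 m (water level in the piezometer is the total head).
Total head at BH-13: h = 12.02 m (water level in the piezometer is the total head).
Head difference: h(BH-7) − h(BH-13) = 14.22 − 12.02 = 2.20 m.

Δh ≈ 2.20 m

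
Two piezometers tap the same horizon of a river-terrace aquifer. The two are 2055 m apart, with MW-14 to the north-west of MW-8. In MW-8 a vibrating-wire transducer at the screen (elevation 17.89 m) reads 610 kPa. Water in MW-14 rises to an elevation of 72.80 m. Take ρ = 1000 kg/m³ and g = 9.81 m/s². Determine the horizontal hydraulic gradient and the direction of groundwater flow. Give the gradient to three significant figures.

i ≈ 0.00354; groundwater flows toward the north-west

Pressure head at MW-8: ψ = P/(ρg) = 610×1000 / (1000 × 9.81) = 62.18 m.
Total head at MW-8: h = z + ψ = 17.89 + 62.18 = 80.07 m.
Total head at MW-14: h = 72.80 m (water level in the piezometer is the total head).
Head difference: h(MW-8) − h(MW-14) = 80.07 − 72.80 = 7.27 m.
Hydraulic gradient: i = |Δh| / L = 7.27 / 2055 = 0.00354.
Flow is from higher to lower head: from MW-8 toward MW-14, i.e. toward the north-west.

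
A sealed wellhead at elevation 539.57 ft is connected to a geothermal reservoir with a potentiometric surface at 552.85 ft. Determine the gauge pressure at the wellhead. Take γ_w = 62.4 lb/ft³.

P ≈ 5.75 psi

Head above the cap: Δh = 552.85 − 539.57 = 13.28 ft.
P = γΔh/144 = 62.4 × 13.28 / 144 = 5.75 psi.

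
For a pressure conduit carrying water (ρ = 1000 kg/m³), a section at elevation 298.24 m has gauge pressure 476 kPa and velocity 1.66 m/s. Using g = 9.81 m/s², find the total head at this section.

h ≈ 346.90 m

Pressure head ψ = P/(ρg) = 476×1000 / (1000 × 9.81) = 48.52 m.
Velocity head = v²/(2g) = 1.66² / (2 × 9.81) = 0.140 m.
h = z + ψ + v²/(2g) = 298.24 + 48.52 + 0.140 = 346.90 m.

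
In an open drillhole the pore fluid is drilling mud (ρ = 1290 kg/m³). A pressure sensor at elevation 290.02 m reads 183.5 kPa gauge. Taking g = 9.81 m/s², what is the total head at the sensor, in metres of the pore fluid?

ψ = P/(ρg) = 183.5×1000 / (1290 × 9.81) = 14.50 m.
h = z + ψ = 290.02 + 14.50 = 304.52 m.

h ≈ 304.52 m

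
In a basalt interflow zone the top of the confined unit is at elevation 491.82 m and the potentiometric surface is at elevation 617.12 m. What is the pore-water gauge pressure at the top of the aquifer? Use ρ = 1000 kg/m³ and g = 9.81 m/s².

Pressure head at the aquifer top: ψ = h − z = 617.12 − 491.82 = 125.30 m.
P = ρgψ = 1000 × 9.81 × 125.30 = 1229193 Pa ≈ 1230 kPa.

P ≈ 1230 kPa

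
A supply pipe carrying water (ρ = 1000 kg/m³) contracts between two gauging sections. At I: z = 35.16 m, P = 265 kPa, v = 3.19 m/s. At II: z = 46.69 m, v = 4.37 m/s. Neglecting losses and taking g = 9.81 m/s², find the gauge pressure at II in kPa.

P₂ ≈ 147 kPa

Pressure head at I: ψ₁ = P₁/(ρg) = 265×1000 / (1000 × 9.81) = 27.01 m.
Velocity heads: v₁²/2g = 3.19²/19.62 = 0.519 m; v₂²/2g = 4.37²/19.62 = 0.973 m.
Total head H = z₁ + ψ₁ + v₁²/2g = 35.16 + 27.01 + 0.519 = 62.69 m.
ψ₂ = H − z₂ − v₂²/2g = 62.69 − 46.69 − 0.973 = 15.03 m.
P₂ = ρgψ₂ = 1000 × 9.81 × 15.03 ≈ 147 kPa.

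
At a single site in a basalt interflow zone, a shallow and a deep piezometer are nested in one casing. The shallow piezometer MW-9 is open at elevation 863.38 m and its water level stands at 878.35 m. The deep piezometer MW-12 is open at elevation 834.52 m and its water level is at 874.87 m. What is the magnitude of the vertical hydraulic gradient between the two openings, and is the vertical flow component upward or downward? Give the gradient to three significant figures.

|i_v| ≈ 0.121; vertical flow is downward

Total head at MW-9: h = 878.35 m (water level in the standpipe).
Total head at MW-12: h = 874.87 m.
Δh = h(MW-9) − h(MW-12) = 878.35 − 874.87 = 3.48 m.
Vertical separation Δz = 863.38 − 834.52 = 28.86 m.
|i_v| = |Δh| / Δz = 3.48 / 28.86 = 0.121.
Head is higher in the shallow piezometer, so vertical flow is downward (recharge condition).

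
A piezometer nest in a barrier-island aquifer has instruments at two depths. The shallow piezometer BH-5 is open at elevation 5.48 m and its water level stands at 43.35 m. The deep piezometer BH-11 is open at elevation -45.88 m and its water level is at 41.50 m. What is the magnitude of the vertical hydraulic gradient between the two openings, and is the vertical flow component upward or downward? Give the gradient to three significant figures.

|i_v| ≈ 0.0360; vertical flow is downward

Total head at BH-5: h = 43.35 m (water level in the standpipe).
Total head at BH-11: h = 41.50 m.
Δh = h(BH-5) − h(BH-11) = 43.35 − 41.50 = 1.85 m.
Vertical separation Δz = 5.48 − (-45.88) = 51.36 m.
|i_v| = |Δh| / Δz = 1.85 / 51.36 = 0.0360.
Head is higher in the shallow piezometer, so vertical flow is downward (recharge condition).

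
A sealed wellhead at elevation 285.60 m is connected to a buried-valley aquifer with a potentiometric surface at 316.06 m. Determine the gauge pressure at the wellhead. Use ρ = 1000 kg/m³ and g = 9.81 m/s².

P ≈ 299 kPa

Head above the cap: Δh = 316.06 − 285.60 = 30.46 m.
P = ρgΔh = 1000 × 9.81 × 30.46 = 298813 Pa ≈ 299 kPa.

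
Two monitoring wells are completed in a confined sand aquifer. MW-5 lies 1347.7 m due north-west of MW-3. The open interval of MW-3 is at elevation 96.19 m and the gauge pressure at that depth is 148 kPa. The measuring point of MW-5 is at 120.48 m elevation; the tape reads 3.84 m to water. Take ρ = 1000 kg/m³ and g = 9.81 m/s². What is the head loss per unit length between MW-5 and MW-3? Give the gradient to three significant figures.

Pressure head at MW-3: ψ = P/(ρg) = 148×1000 / (1000 × 9.81) = 15.09 m.
Total head at MW-3: h = z + ψ = 96.19 + 15.09 = 111.28 m.
Total head at MW-5: h = 120.48 − 3.84 = 116.64 m.
Head difference: h(MW-3) − h(MW-5) = 111.28 − 116.64 = -5.36 m.
Hydraulic gradient: i = |Δh| / L = 5.36 / 1347.7 = 0.00398.

i ≈ 0.00398 m/m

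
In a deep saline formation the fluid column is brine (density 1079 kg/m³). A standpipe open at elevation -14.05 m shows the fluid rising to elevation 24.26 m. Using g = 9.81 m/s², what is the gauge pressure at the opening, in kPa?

P ≈ 406 kPa

Pressure head ψ = h − z = 24.26 − (-14.05) = 38.31 m.
P = ρgψ = 1079 × 9.81 × 38.31 = 405511 Pa ≈ 406 kPa.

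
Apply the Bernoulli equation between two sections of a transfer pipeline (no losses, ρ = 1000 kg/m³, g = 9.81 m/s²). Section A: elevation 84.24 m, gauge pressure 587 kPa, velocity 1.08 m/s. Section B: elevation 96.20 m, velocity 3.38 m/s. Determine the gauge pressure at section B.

P₂ ≈ 465 kPa

Pressure head at A: ψ₁ = P₁/(ρg) = 587×1000 / (1000 × 9.81) = 59.84 m.
Velocity heads: v₁²/2g = 1.08²/19.62 = 0.059 m; v₂²/2g = 3.38²/19.62 = 0.582 m.
Total head H = z₁ + ψ₁ + v₁²/2g = 84.24 + 59.84 + 0.059 = 144.14 m.
ψ₂ = H − z₂ − v₂²/2g = 144.14 − 96.20 − 0.582 = 47.36 m.
P₂ = ρgψ₂ = 1000 × 9.81 × 47.36 ≈ 465 kPa.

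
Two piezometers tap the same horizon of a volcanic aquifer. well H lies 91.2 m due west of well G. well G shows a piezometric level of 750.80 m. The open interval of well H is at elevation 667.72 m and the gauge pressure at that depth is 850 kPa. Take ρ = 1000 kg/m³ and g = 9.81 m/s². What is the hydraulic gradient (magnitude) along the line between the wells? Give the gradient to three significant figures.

i ≈ 0.0391

Total head at well G: h = 750.80 m (water level in the piezometer is the total head).
Pressure head at well H: ψ = P/(ρg) = 850×1000 / (1000 × 9.81) = 86.65 m.
Total head at well H: h = z + ψ = 667.72 + 86.65 = 754.37 m.
Head difference: h(well G) − h(well H) = 750.80 − 754.37 = -3.57 m.
Hydraulic gradient: i = |Δh| / L = 3.57 / 91.2 = 0.0391.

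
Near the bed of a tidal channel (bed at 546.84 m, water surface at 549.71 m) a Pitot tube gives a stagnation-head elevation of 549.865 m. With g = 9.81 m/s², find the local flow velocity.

v ≈ 1.74 m/s

Near the bed, under hydrostatic conditions, the piezometric head (z + ψ) equals the free-surface elevation, 549.71 m.
Velocity head = total − piezometric = 549.865 − 549.71 = 0.155 m.
v = √(2g·h_v) = √(2 × 9.81 × 0.155) = 1.74 m/s.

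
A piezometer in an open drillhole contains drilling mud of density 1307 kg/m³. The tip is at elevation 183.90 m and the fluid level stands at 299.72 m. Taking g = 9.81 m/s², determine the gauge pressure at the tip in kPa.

P ≈ 1490 kPa

Pressure head ψ = h − z = 299.72 − 183.90 = 115.82 m.
P = ρgψ = 1307 × 9.81 × 115.82 = 1485006 Pa ≈ 1490 kPa.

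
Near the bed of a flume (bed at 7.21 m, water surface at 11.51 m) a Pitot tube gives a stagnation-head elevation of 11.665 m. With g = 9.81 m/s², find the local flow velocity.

Near the bed, under hydrostatic conditions, the piezometric head (z + ψ) equals the free-surface elevation, 11.51 m.
Velocity head = total − piezometric = 11.665 − 11.51 = 0.155 m.
v = √(2g·h_v) = √(2 × 9.81 × 0.155) = 1.74 m/s.

v ≈ 1.74 m/s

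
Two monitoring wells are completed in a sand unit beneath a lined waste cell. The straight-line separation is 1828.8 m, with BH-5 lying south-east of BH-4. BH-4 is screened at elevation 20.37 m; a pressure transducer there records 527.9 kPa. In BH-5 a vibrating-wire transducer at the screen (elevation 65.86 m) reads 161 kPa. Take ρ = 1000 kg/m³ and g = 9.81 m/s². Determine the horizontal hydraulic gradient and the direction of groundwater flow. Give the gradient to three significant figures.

Pressure head at BH-4: ψ = P/(ρg) = 527.9×1000 / (1000 × 9.81) = 53.81 m.
Total head at BH-4: h = z + ψ = 20.37 + 53.81 = 74.18 m.
Pressure head at BH-5: ψ = P/(ρg) = 161×1000 / (1000 × 9.81) = 16.41 m.
Total head at BH-5: h = z + ψ = 65.86 + 16.41 = 82.27 m.
Head difference: h(BH-4) − h(BH-5) = 74.18 − 82.27 = -8.09 m.
Hydraulic gradient: i = |Δh| / L = 8.09 / 1828.8 = 0.00442.
Flow is from higher to lower head: from BH-5 toward BH-4, i.e. toward the north-west.

i ≈ 0.00442; groundwater flows toward the north-west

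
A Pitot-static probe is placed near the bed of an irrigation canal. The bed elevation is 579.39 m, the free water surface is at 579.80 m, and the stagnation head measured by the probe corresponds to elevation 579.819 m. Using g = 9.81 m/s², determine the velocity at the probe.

Near the bed, under hydrostatic conditions, the piezometric head (z + ψ) equals the free-surface elevation, 579.80 m.
Velocity head = total − piezometric = 579.819 − 579.80 = 0.019 m.
v = √(2g·h_v) = √(2 × 9.81 × 0.019) = 0.611 m/s.

v ≈ 0.611 m/s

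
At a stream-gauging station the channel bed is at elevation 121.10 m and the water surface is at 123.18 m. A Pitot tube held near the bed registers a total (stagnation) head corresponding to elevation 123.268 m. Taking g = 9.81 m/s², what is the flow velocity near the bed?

v ≈ 1.31 m/s

Near the bed, under hydrostatic conditions, the piezometric head (z + ψ) equals the free-surface elevation, 123.18 m.
Velocity head = total − piezometric = 123.268 − 123.18 = 0.088 m.
v = √(2g·h_v) = √(2 × 9.81 × 0.088) = 1.31 m/s.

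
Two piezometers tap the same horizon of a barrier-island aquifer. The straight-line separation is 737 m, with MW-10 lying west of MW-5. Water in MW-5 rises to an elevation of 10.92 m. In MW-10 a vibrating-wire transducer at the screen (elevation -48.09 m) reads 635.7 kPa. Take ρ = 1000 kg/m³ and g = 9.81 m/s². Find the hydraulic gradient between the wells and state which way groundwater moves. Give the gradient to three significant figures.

Total head at MW-5: h = 10.92 m (water level in the piezometer is the total head).
Pressure head at MW-10: ψ = P/(ρg) = 635.7×1000 / (1000 × 9.81) = 64.80 m.
Total head at MW-10: h = z + ψ = -48.09 + 64.80 = 16.71 m.
Head difference: h(MW-5) − h(MW-10) = 10.92 − 16.71 = -5.79 m.
Hydraulic gradient: i = |Δh| / L = 5.79 / 737 = 0.00786.
Flow is from higher to lower head: from MW-10 toward MW-5, i.e. toward the east.

i ≈ 0.00786; groundwater flows toward the east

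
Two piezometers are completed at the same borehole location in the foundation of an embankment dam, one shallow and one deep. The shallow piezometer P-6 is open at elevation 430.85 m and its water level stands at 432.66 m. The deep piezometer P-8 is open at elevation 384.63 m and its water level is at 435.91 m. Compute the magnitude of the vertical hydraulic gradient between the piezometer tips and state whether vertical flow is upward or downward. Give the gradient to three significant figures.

|i_v| ≈ 0.0703; vertical flow is upward

Total head at P-6: h = 432.66 m (water level in the standpipe).
Total head at P-8: h = 435.91 m.
Δh = h(P-6) − h(P-8) = 432.66 − 435.91 = -3.25 m.
Vertical separation Δz = 430.85 − 384.63 = 46.22 m.
|i_v| = |Δh| / Δz = 3.25 / 46.22 = 0.0703.
Head is higher in the deep piezometer, so vertical flow is upward (discharge condition).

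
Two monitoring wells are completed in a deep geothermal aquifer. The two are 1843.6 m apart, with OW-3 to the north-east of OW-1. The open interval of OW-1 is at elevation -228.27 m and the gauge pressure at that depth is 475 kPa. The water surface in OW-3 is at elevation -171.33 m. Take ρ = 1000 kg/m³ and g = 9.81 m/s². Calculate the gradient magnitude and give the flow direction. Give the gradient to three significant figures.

Pressure head at OW-1: ψ = P/(ρg) = 475×1000 / (1000 × 9.81) = 48.42 m.
Total head at OW-1: h = z + ψ = -228.27 + 48.42 = -179.85 m.
Total head at OW-3: h = -171.33 m (water level in the piezometer is the total head).
Head difference: h(OW-1) − h(OW-3) = -179.85 − (-171.33) = -8.52 m.
Hydraulic gradient: i = |Δh| / L = 8.52 / 1843.6 = 0.00462.
Flow is from higher to lower head: from OW-3 toward OW-1, i.e. toward the south-west.

i ≈ 0.00462; groundwater flows toward the south-west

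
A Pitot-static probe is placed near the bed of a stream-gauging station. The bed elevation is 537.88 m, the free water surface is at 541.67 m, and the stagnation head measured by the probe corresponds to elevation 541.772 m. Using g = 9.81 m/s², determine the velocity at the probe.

v ≈ 1.41 m/s

Near the bed, under hydrostatic conditions, the piezometric head (z + ψ) equals the free-surface elevation, 541.67 m.
Velocity head = total − piezometric = 541.772 − 541.67 = 0.102 m.
v = √(2g·h_v) = √(2 × 9.81 × 0.102) = 1.41 m/s.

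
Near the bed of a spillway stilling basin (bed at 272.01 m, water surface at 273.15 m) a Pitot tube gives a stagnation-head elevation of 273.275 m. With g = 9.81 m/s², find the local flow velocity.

v ≈ 1.57 m/s

Near the bed, under hydrostatic conditions, the piezometric head (z + ψ) equals the free-surface elevation, 273.15 m.
Velocity head = total − piezometric = 273.275 − 273.15 = 0.125 m.
v = √(2g·h_v) = √(2 × 9.81 × 0.125) = 1.57 m/s.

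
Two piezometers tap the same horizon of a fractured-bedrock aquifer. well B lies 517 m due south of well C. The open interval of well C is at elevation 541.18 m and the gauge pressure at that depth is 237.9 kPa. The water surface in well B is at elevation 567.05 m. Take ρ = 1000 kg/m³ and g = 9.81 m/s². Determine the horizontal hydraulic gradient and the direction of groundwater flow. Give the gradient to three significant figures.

Pressure head at well C: ψ = P/(ρg) = 237.9×1000 / (1000 × 9.81) = 24.25 m.
Total head at well C: h = z + ψ = 541.18 + 24.25 = 565.43 m.
Total head at well B: h = 567.05 m (water level in the piezometer is the total head).
Head difference: h(well C) − h(well B) = 565.43 − 567.05 = -1.62 m.
Hydraulic gradient: i = |Δh| / L = 1.62 / 517 = 0.00313.
Flow is from higher to lower head: from well B toward well C, i.e. toward the north.

i ≈ 0.00313; groundwater flows toward the north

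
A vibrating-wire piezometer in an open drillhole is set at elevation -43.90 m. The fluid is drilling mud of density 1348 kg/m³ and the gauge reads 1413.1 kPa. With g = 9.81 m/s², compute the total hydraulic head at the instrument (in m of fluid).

h ≈ 62.96 m

ψ = P/(ρg) = 1413.1×1000 / (1348 × 9.81) = 106.86 m.
h = z + ψ = -43.90 + 106.86 = 62.96 m.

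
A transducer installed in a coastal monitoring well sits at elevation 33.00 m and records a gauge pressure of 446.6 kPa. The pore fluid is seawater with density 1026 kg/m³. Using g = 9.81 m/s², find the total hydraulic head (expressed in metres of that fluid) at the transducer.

ψ = P/(ρg) = 446.6×1000 / (1026 × 9.81) = 44.37 m.
h = z + ψ = 33.00 + 44.37 = 77.37 m.

h ≈ 77.37 m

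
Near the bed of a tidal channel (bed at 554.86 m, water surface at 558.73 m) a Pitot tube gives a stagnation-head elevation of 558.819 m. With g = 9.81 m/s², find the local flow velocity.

Near the bed, under hydrostatic conditions, the piezometric head (z + ψ) equals the free-surface elevation, 558.73 m.
Velocity head = total − piezometric = 558.819 − 558.73 = 0.089 m.
v = √(2g·h_v) = √(2 × 9.81 × 0.089) = 1.32 m/s.

v ≈ 1.32 m/s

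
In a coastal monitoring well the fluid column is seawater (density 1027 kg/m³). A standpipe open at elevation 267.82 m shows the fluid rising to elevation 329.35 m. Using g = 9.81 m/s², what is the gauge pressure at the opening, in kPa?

P ≈ 620 kPa

Pressure head ψ = h − z = 329.35 − 267.82 = 61.53 m.
P = ρgψ = 1027 × 9.81 × 61.53 = 619907 Pa ≈ 620 kPa.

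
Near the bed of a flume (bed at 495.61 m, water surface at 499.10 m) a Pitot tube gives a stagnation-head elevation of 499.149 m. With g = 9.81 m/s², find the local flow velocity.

v ≈ 0.980 m/s

Near the bed, under hydrostatic conditions, the piezometric head (z + ψ) equals the free-surface elevation, 499.10 m.
Velocity head = total − piezometric = 499.149 − 499.10 = 0.049 m.
v = √(2g·h_v) = √(2 × 9.81 × 0.049) = 0.980 m/s.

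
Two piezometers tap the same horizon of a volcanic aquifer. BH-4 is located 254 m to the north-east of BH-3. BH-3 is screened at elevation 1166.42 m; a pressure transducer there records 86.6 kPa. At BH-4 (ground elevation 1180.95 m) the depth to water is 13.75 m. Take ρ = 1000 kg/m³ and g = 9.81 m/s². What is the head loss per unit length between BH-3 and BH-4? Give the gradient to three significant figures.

i ≈ 0.0317 m/m

Pressure head at BH-3: ψ = P/(ρg) = 86.6×1000 / (1000 × 9.81) = 8.83 m.
Total head at BH-3: h = z + ψ = 1166.42 + 8.83 = 1175.25 m.
Total head at BH-4: h = 1180.95 − 13.75 = 1167.20 m.
Head difference: h(BH-3) − h(BH-4) = 1175.25 − 1167.20 = 8.05 m.
Hydraulic gradient: i = |Δh| / L = 8.05 / 254 = 0.0317.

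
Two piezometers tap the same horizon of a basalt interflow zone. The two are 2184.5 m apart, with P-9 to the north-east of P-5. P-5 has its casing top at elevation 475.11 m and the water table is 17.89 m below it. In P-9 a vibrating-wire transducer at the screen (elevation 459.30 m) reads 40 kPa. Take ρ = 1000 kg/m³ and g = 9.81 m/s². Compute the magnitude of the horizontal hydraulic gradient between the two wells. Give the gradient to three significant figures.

i ≈ 0.00282

Total head at P-5: h = 475.11 − 17.89 = 457.22 m.
Pressure head at P-9: ψ = P/(ρg) = 40×1000 / (1000 × 9.81) = 4.08 m.
Total head at P-9: h = z + ψ = 459.30 + 4.08 = 463.38 m.
Head difference: h(P-5) − h(P-9) = 457.22 − 463.38 = -6.16 m.
Hydraulic gradient: i = |Δh| / L = 6.16 / 2184.5 = 0.00282.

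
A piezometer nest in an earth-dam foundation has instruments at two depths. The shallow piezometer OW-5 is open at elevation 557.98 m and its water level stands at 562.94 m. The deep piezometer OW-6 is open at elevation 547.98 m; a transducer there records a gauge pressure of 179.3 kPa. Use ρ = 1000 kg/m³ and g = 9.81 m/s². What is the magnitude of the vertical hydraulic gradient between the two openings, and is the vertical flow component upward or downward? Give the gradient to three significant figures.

Total head at OW-5: h = 562.94 m (water level in the standpipe).
Pressure head at OW-6: ψ = P/(ρg) = 179.3×1000 / (1000 × 9.81) = 18.28 m.
Total head at OW-6: h = z + ψ = 547.98 + 18.28 = 566.26 m.
Δh = h(OW-5) − h(OW-6) = 562.94 − 566.26 = -3.32 m.
Vertical separation Δz = 557.98 − 547.98 = 10.00 m.
|i_v| = |Δh| / Δz = 3.32 / 10.00 = 0.332.
Head is higher in the deep piezometer, so vertical flow is upward (discharge condition).

|i_v| ≈ 0.332; vertical flow is upward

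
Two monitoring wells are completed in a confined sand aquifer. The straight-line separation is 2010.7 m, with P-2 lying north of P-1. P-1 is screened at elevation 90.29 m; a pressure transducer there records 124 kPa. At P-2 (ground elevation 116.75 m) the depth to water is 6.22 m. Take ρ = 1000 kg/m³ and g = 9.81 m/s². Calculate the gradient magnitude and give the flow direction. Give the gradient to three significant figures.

Pressure head at P-1: ψ = P/(ρg) = 124×1000 / (1000 × 9.81) = 12.64 m.
Total head at P-1: h = z + ψ = 90.29 + 12.64 = 102.93 m.
Total head at P-2: h = 116.75 − 6.22 = 110.53 m.
Head difference: h(P-1) − h(P-2) = 102.93 − 110.53 = -7.60 m.
Hydraulic gradient: i = |Δh| / L = 7.60 / 2010.7 = 0.00378.
Flow is from higher to lower head: from P-2 toward P-1, i.e. toward the south.

i ≈ 0.00378; groundwater flows toward the south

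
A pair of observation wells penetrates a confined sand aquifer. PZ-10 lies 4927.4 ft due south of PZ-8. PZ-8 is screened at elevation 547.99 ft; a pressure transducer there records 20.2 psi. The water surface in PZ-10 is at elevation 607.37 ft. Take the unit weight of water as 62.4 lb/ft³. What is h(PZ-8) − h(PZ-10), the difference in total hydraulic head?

Δh ≈ -12.76 ft

Pressure head at PZ-8: ψ = 144·P/γ = 144 × 20.2 / 62.4 = 46.62 ft.
Total head at PZ-8: h = z + ψ = 547.99 + 46.62 = 594.61 ft.
Total head at PZ-10: h = 607.37 ft (water level in the piezometer is the total head).
Head difference: h(PZ-8) − h(PZ-10) = 594.61 − 607.37 = -12.76 ft.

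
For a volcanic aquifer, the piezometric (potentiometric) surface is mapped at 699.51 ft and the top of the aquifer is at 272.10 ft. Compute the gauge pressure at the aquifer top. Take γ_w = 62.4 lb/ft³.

Pressure head at the aquifer top: ψ = h − z = 699.51 − 272.10 = 427.41 ft.
P = γψ/144 = 62.4 × 427.41 / 144 = 185 psi.

P ≈ 185 psi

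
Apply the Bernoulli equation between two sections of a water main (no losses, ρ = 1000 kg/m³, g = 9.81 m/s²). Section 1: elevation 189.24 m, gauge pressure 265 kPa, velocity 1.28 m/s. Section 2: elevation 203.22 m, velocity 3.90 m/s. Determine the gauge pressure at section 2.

P₂ ≈ 121 kPa

Pressure head at 1: ψ₁ = P₁/(ρg) = 265×1000 / (1000 × 9.81) = 27.01 m.
Velocity heads: v₁²/2g = 1.28²/19.62 = 0.084 m; v₂²/2g = 3.90²/19.62 = 0.775 m.
Total head H = z₁ + ψ₁ + v₁²/2g = 189.24 + 27.01 + 0.084 = 216.33 m.
ψ₂ = H − z₂ − v₂²/2g = 216.33 − 203.22 − 0.775 = 12.34 m.
P₂ = ρgψ₂ = 1000 × 9.81 × 12.34 ≈ 121 kPa.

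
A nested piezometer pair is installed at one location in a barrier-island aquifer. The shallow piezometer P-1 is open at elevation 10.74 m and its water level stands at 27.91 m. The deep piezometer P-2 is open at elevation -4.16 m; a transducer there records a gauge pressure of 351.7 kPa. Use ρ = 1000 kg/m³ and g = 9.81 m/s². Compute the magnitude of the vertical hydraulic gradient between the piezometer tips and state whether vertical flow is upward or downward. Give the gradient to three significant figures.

|i_v| ≈ 0.254; vertical flow is upward

Total head at P-1: h = 27.91 m (water level in the standpipe).
Pressure head at P-2: ψ = P/(ρg) = 351.7×1000 / (1000 × 9.81) = 35.85 m.
Total head at P-2: h = z + ψ = -4.16 + 35.85 = 31.69 m.
Δh = h(P-1) − h(P-2) = 27.91 − 31.69 = -3.78 m.
Vertical separation Δz = 10.74 − (-4.16) = 14.90 m.
|i_v| = |Δh| / Δz = 3.78 / 14.90 = 0.254.
Head is higher in the deep piezometer, so vertical flow is upward (discharge condition).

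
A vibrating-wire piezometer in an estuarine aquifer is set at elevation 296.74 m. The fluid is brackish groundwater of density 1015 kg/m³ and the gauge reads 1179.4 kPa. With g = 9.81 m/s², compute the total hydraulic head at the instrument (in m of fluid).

ψ = P/(ρg) = 1179.4×1000 / (1015 × 9.81) = 118.45 m.
h = z + ψ = 296.74 + 118.45 = 415.19 m.

h ≈ 415.19 m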